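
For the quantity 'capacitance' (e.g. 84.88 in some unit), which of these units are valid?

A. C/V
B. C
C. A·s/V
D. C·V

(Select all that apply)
A, C

capacitance has SI base units: A^2 * s^4 / (kg * m^2)

Checking each option against A^2 * s^4 / (kg * m^2):
  A. C/V: ✓ matches
  B. C: ✗ does not match
  C. A·s/V: ✓ matches
  D. C·V: ✗ does not match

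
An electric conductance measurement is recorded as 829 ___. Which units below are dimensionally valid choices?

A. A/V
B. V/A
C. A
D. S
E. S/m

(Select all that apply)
A, D

electric conductance has SI base units: A^2 * s^3 / (kg * m^2)

Checking each option against A^2 * s^3 / (kg * m^2):
  A. A/V: ✓ matches
  B. V/A: ✗ does not match
  C. A: ✗ does not match
  D. S: ✓ matches
  E. S/m: ✗ does not match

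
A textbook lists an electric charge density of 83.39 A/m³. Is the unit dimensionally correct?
No

electric charge density has SI base units: A * s / m^3
A/m³ does NOT reduce to A * s / m^3; a valid unit for electric charge density would be e.g. C/m³.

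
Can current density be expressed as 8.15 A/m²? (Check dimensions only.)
Yes

current density has SI base units: A / m^2
A/m² reduces to the same SI base units, so it is a valid unit for current density.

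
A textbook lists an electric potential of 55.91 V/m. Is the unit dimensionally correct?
No

electric potential has SI base units: kg * m^2 / (A * s^3)
V/m does NOT reduce to kg * m^2 / (A * s^3); a valid unit for electric potential would be e.g. V.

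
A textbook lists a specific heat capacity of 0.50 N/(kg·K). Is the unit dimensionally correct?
No

specific heat capacity has SI base units: m^2 / (s^2 * K)
N/(kg·K) does NOT reduce to m^2 / (s^2 * K); a valid unit for specific heat capacity would be e.g. J/(kg·K).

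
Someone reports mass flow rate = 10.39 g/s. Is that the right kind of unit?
Yes

mass flow rate has SI base units: kg / s
g/s reduces to the same SI base units, so it is a valid unit for mass flow rate.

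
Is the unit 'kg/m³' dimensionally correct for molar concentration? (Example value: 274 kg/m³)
No

molar concentration has SI base units: mol / m^3
kg/m³ does NOT reduce to mol / m^3; a valid unit for molar concentration would be e.g. mol/m³.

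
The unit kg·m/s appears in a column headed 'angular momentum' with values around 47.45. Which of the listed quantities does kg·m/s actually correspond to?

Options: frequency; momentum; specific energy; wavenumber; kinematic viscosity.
momentum

angular momentum should have units dimensionally equivalent to kg * m^2 / s (e.g. kg·m²/s).
The given unit 'kg·m/s' reduces to kg * m / s. Of the listed options, that is the dimensionality of momentum.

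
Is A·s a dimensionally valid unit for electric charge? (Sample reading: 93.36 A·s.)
Yes

electric charge has SI base units: A * s
A·s reduces to the same SI base units, so it is a valid unit for electric charge.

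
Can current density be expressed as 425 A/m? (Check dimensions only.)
No

current density has SI base units: A / m^2
A/m does NOT reduce to A / m^2; a valid unit for current density would be e.g. A/m².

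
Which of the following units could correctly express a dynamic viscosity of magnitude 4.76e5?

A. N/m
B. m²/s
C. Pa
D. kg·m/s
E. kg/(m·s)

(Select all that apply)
E

dynamic viscosity has SI base units: kg / (m * s)

Checking each option against kg / (m * s):
  A. N/m: ✗ does not match
  B. m²/s: ✗ does not match
  C. Pa: ✗ does not match
  D. kg·m/s: ✗ does not match
  E. kg/(m·s): ✓ matches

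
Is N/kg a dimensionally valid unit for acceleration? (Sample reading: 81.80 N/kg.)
Yes

acceleration has SI base units: m / s^2
N/kg reduces to the same SI base units, so it is a valid unit for acceleration.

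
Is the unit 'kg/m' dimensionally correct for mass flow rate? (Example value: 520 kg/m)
No

mass flow rate has SI base units: kg / s
kg/m does NOT reduce to kg / s; a valid unit for mass flow rate would be e.g. kg/s.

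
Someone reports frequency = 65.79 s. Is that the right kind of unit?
No

frequency has SI base units: 1 / s
s does NOT reduce to 1 / s; a valid unit for frequency would be e.g. Hz.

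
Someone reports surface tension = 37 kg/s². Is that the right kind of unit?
Yes

surface tension has SI base units: kg / s^2
kg/s² reduces to the same SI base units, so it is a valid unit for surface tension.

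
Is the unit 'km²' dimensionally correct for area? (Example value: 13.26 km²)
Yes

area has SI base units: m^2
km² reduces to the same SI base units, so it is a valid unit for area.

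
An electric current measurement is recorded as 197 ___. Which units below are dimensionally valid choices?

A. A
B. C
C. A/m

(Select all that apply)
A

electric current has SI base units: A

Checking each option against A:
  A. A: ✓ matches
  B. C: ✗ does not match
  C. A/m: ✗ does not match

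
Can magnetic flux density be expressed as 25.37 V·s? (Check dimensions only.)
No

magnetic flux density has SI base units: kg / (A * s^2)
V·s does NOT reduce to kg / (A * s^2); a valid unit for magnetic flux density would be e.g. T.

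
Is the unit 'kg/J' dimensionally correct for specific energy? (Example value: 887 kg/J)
No

specific energy has SI base units: m^2 / s^2
kg/J does NOT reduce to m^2 / s^2; a valid unit for specific energy would be e.g. J/kg.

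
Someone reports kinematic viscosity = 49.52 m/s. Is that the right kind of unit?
No

kinematic viscosity has SI base units: m^2 / s
m/s does NOT reduce to m^2 / s; a valid unit for kinematic viscosity would be e.g. m²/s.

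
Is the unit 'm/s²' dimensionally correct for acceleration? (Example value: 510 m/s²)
Yes

acceleration has SI base units: m / s^2
m/s² reduces to the same SI base units, so it is a valid unit for acceleration.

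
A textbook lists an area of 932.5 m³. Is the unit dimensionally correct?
No

area has SI base units: m^2
m³ does NOT reduce to m^2; a valid unit for area would be e.g. m².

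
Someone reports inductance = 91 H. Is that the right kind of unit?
Yes

inductance has SI base units: kg * m^2 / (A^2 * s^2)
H reduces to the same SI base units, so it is a valid unit for inductance.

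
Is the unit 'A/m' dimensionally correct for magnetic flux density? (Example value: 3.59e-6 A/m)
No

magnetic flux density has SI base units: kg / (A * s^2)
A/m does NOT reduce to kg / (A * s^2); a valid unit for magnetic flux density would be e.g. T.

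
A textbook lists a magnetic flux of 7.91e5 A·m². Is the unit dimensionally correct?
No

magnetic flux has SI base units: kg * m^2 / (A * s^2)
A·m² does NOT reduce to kg * m^2 / (A * s^2); a valid unit for magnetic flux would be e.g. Wb.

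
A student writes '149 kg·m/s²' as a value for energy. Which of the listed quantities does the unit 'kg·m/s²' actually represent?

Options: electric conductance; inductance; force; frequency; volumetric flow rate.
force

energy should have units dimensionally equivalent to kg * m^2 / s^2 (e.g. J).
The given unit 'kg·m/s²' reduces to kg * m / s^2. Of the listed options, that is the dimensionality of force.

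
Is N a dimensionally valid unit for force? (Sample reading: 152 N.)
Yes

force has SI base units: kg * m / s^2
N reduces to the same SI base units, so it is a valid unit for force.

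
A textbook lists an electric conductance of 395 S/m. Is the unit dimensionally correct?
No

electric conductance has SI base units: A^2 * s^3 / (kg * m^2)
S/m does NOT reduce to A^2 * s^3 / (kg * m^2); a valid unit for electric conductance would be e.g. S.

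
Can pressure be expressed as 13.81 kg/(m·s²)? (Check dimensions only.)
Yes

pressure has SI base units: kg / (m * s^2)
kg/(m·s²) reduces to the same SI base units, so it is a valid unit for pressure.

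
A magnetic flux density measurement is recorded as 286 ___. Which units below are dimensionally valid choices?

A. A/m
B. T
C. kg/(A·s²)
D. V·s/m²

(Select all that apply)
B, C, D

magnetic flux density has SI base units: kg / (A * s^2)

Checking each option against kg / (A * s^2):
  A. A/m: ✗ does not match
  B. T: ✓ matches
  C. kg/(A·s²): ✓ matches
  D. V·s/m²: ✓ matches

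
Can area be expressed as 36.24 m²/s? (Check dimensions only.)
No

area has SI base units: m^2
m²/s does NOT reduce to m^2; a valid unit for area would be e.g. m².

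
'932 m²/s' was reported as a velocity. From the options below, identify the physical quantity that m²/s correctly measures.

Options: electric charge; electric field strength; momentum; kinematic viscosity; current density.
kinematic viscosity

velocity should have units dimensionally equivalent to m / s (e.g. m/s).
The given unit 'm²/s' reduces to m^2 / s. Of the listed options, that is the dimensionality of kinematic viscosity.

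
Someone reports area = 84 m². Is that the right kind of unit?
Yes

area has SI base units: m^2
m² reduces to the same SI base units, so it is a valid unit for area.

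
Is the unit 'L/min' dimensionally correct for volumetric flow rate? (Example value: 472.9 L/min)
Yes

volumetric flow rate has SI base units: m^3 / s
L/min reduces to the same SI base units, so it is a valid unit for volumetric flow rate.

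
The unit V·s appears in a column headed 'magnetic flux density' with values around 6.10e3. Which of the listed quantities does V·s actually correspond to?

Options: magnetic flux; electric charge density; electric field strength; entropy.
magnetic flux

magnetic flux density should have units dimensionally equivalent to kg / (A * s^2) (e.g. T).
The given unit 'V·s' reduces to kg * m^2 / (A * s^2). Of the listed options, that is the dimensionality of magnetic flux.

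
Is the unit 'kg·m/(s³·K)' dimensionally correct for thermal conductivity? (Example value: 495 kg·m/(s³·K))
Yes

thermal conductivity has SI base units: kg * m / (s^3 * K)
kg·m/(s³·K) reduces to the same SI base units, so it is a valid unit for thermal conductivity.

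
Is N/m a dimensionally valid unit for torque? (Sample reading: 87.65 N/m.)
No

torque has SI base units: kg * m^2 / s^2
N/m does NOT reduce to kg * m^2 / s^2; a valid unit for torque would be e.g. N·m.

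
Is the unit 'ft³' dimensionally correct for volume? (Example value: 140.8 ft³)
Yes

volume has SI base units: m^3
ft³ reduces to the same SI base units, so it is a valid unit for volume.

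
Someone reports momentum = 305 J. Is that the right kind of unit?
No

momentum has SI base units: kg * m / s
J does NOT reduce to kg * m / s; a valid unit for momentum would be e.g. kg·m/s.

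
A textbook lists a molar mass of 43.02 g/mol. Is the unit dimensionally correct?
Yes

molar mass has SI base units: kg / mol
g/mol reduces to the same SI base units, so it is a valid unit for molar mass.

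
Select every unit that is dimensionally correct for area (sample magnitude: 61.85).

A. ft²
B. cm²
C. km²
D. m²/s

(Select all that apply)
A, B, C

area has SI base units: m^2

Checking each option against m^2:
  A. ft²: ✓ matches
  B. cm²: ✓ matches
  C. km²: ✓ matches
  D. m²/s: ✗ does not match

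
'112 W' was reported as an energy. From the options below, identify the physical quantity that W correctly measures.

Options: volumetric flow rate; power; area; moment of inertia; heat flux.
power

energy should have units dimensionally equivalent to kg * m^2 / s^2 (e.g. J).
The given unit 'W' reduces to kg * m^2 / s^3. Of the listed options, that is the dimensionality of power.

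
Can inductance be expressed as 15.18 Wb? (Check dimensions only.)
No

inductance has SI base units: kg * m^2 / (A^2 * s^2)
Wb does NOT reduce to kg * m^2 / (A^2 * s^2); a valid unit for inductance would be e.g. H.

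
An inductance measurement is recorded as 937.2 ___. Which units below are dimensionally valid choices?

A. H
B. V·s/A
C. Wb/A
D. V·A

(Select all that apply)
A, B, C

inductance has SI base units: kg * m^2 / (A^2 * s^2)

Checking each option against kg * m^2 / (A^2 * s^2):
  A. H: ✓ matches
  B. V·s/A: ✓ matches
  C. Wb/A: ✓ matches
  D. V·A: ✗ does not match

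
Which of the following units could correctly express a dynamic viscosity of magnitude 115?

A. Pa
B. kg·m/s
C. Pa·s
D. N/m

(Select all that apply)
C

dynamic viscosity has SI base units: kg / (m * s)

Checking each option against kg / (m * s):
  A. Pa: ✗ does not match
  B. kg·m/s: ✗ does not match
  C. Pa·s: ✓ matches
  D. N/m: ✗ does not match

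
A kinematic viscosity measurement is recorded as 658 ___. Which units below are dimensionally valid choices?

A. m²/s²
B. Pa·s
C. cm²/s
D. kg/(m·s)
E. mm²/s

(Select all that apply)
C, E

kinematic viscosity has SI base units: m^2 / s

Checking each option against m^2 / s:
  A. m²/s²: ✗ does not match
  B. Pa·s: ✗ does not match
  C. cm²/s: ✓ matches
  D. kg/(m·s): ✗ does not match
  E. mm²/s: ✓ matches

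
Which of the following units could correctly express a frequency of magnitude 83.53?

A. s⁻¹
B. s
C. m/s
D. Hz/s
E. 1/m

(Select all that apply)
A

frequency has SI base units: 1 / s

Checking each option against 1 / s:
  A. s⁻¹: ✓ matches
  B. s: ✗ does not match
  C. m/s: ✗ does not match
  D. Hz/s: ✗ does not match
  E. 1/m: ✗ does not match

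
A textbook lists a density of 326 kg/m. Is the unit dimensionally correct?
No

density has SI base units: kg / m^3
kg/m does NOT reduce to kg / m^3; a valid unit for density would be e.g. kg/m³.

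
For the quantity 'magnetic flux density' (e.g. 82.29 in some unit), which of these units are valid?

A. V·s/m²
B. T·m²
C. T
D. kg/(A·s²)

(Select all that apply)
A, C, D

magnetic flux density has SI base units: kg / (A * s^2)

Checking each option against kg / (A * s^2):
  A. V·s/m²: ✓ matches
  B. T·m²: ✗ does not match
  C. T: ✓ matches
  D. kg/(A·s²): ✓ matches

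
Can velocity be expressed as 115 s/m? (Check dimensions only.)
No

velocity has SI base units: m / s
s/m does NOT reduce to m / s; a valid unit for velocity would be e.g. m/s.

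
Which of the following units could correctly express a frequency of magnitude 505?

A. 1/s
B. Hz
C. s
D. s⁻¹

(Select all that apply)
A, B, D

frequency has SI base units: 1 / s

Checking each option against 1 / s:
  A. 1/s: ✓ matches
  B. Hz: ✓ matches
  C. s: ✗ does not match
  D. s⁻¹: ✓ matches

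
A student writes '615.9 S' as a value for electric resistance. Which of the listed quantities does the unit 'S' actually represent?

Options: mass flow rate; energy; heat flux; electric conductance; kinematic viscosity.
electric conductance

electric resistance should have units dimensionally equivalent to kg * m^2 / (A^2 * s^3) (e.g. Ω).
The given unit 'S' reduces to A^2 * s^3 / (kg * m^2). Of the listed options, that is the dimensionality of electric conductance.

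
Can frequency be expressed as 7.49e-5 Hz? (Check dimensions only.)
Yes

frequency has SI base units: 1 / s
Hz reduces to the same SI base units, so it is a valid unit for frequency.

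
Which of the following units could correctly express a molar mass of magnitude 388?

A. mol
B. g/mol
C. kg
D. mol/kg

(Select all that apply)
B

molar mass has SI base units: kg / mol

Checking each option against kg / mol:
  A. mol: ✗ does not match
  B. g/mol: ✓ matches
  C. kg: ✗ does not match
  D. mol/kg: ✗ does not match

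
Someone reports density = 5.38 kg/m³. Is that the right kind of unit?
Yes

density has SI base units: kg / m^3
kg/m³ reduces to the same SI base units, so it is a valid unit for density.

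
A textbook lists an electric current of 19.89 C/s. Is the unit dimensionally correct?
Yes

electric current has SI base units: A
C/s reduces to the same SI base units, so it is a valid unit for electric current.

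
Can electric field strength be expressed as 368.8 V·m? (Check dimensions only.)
No

electric field strength has SI base units: kg * m / (A * s^3)
V·m does NOT reduce to kg * m / (A * s^3); a valid unit for electric field strength would be e.g. V/m.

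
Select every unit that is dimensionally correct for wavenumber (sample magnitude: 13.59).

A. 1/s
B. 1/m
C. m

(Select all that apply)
B

wavenumber has SI base units: 1 / m

Checking each option against 1 / m:
  A. 1/s: ✗ does not match
  B. 1/m: ✓ matches
  C. m: ✗ does not match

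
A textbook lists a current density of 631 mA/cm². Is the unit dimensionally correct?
Yes

current density has SI base units: A / m^2
mA/cm² reduces to the same SI base units, so it is a valid unit for current density.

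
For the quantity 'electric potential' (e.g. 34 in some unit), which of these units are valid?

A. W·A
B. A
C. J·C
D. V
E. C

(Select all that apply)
D

electric potential has SI base units: kg * m^2 / (A * s^3)

Checking each option against kg * m^2 / (A * s^3):
  A. W·A: ✗ does not match
  B. A: ✗ does not match
  C. J·C: ✗ does not match
  D. V: ✓ matches
  E. C: ✗ does not match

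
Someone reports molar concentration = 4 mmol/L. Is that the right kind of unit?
Yes

molar concentration has SI base units: mol / m^3
mmol/L reduces to the same SI base units, so it is a valid unit for molar concentration.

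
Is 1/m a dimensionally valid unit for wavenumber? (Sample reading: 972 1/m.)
Yes

wavenumber has SI base units: 1 / m
1/m reduces to the same SI base units, so it is a valid unit for wavenumber.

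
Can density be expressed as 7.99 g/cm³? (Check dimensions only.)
Yes

density has SI base units: kg / m^3
g/cm³ reduces to the same SI base units, so it is a valid unit for density.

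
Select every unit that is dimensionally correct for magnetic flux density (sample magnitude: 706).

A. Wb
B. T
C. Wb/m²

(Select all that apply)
B, C

magnetic flux density has SI base units: kg / (A * s^2)

Checking each option against kg / (A * s^2):
  A. Wb: ✗ does not match
  B. T: ✓ matches
  C. Wb/m²: ✓ matches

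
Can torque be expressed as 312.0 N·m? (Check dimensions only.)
Yes

torque has SI base units: kg * m^2 / s^2
N·m reduces to the same SI base units, so it is a valid unit for torque.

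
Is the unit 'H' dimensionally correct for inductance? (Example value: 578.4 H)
Yes

inductance has SI base units: kg * m^2 / (A^2 * s^2)
H reduces to the same SI base units, so it is a valid unit for inductance.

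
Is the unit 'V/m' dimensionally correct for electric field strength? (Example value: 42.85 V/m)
Yes

electric field strength has SI base units: kg * m / (A * s^3)
V/m reduces to the same SI base units, so it is a valid unit for electric field strength.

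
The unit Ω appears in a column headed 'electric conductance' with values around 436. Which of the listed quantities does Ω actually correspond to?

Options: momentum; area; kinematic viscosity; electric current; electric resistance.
electric resistance

electric conductance should have units dimensionally equivalent to A^2 * s^3 / (kg * m^2) (e.g. S).
The given unit 'Ω' reduces to kg * m^2 / (A^2 * s^3). Of the listed options, that is the dimensionality of electric resistance.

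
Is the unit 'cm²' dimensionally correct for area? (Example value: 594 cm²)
Yes

area has SI base units: m^2
cm² reduces to the same SI base units, so it is a valid unit for area.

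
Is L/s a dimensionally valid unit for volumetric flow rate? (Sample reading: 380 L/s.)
Yes

volumetric flow rate has SI base units: m^3 / s
L/s reduces to the same SI base units, so it is a valid unit for volumetric flow rate.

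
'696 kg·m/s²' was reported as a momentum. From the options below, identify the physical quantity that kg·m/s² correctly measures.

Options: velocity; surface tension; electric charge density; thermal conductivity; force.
force

momentum should have units dimensionally equivalent to kg * m / s (e.g. kg·m/s).
The given unit 'kg·m/s²' reduces to kg * m / s^2. Of the listed options, that is the dimensionality of force.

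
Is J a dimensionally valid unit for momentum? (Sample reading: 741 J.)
No

momentum has SI base units: kg * m / s
J does NOT reduce to kg * m / s; a valid unit for momentum would be e.g. kg·m/s.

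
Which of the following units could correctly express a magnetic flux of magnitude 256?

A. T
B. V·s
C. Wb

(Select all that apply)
B, C

magnetic flux has SI base units: kg * m^2 / (A * s^2)

Checking each option against kg * m^2 / (A * s^2):
  A. T: ✗ does not match
  B. V·s: ✓ matches
  C. Wb: ✓ matches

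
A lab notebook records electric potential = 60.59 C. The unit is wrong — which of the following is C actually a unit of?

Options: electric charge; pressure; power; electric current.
electric charge

electric potential should have units dimensionally equivalent to kg * m^2 / (A * s^3) (e.g. V).
The given unit 'C' reduces to A * s. Of the listed options, that is the dimensionality of electric charge.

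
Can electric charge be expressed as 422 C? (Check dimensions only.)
Yes

electric charge has SI base units: A * s
C reduces to the same SI base units, so it is a valid unit for electric charge.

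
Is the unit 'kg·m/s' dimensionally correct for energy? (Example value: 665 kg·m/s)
No

energy has SI base units: kg * m^2 / s^2
kg·m/s does NOT reduce to kg * m^2 / s^2; a valid unit for energy would be e.g. J.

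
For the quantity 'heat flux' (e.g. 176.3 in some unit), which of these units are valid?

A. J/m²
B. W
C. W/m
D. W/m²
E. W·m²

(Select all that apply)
D

heat flux has SI base units: kg / s^3

Checking each option against kg / s^3:
  A. J/m²: ✗ does not match
  B. W: ✗ does not match
  C. W/m: ✗ does not match
  D. W/m²: ✓ matches
  E. W·m²: ✗ does not match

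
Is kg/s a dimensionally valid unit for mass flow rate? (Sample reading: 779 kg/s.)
Yes

mass flow rate has SI base units: kg / s
kg/s reduces to the same SI base units, so it is a valid unit for mass flow rate.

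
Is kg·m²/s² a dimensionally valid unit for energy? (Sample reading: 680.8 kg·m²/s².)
Yes

energy has SI base units: kg * m^2 / s^2
kg·m²/s² reduces to the same SI base units, so it is a valid unit for energy.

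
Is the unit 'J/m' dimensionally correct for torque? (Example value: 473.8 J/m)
No

torque has SI base units: kg * m^2 / s^2
J/m does NOT reduce to kg * m^2 / s^2; a valid unit for torque would be e.g. N·m.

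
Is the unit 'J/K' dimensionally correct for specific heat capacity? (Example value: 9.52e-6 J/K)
No

specific heat capacity has SI base units: m^2 / (s^2 * K)
J/K does NOT reduce to m^2 / (s^2 * K); a valid unit for specific heat capacity would be e.g. J/(kg·K).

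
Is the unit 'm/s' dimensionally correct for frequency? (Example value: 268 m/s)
No

frequency has SI base units: 1 / s
m/s does NOT reduce to 1 / s; a valid unit for frequency would be e.g. Hz.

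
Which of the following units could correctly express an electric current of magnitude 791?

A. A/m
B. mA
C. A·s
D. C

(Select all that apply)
B

electric current has SI base units: A

Checking each option against A:
  A. A/m: ✗ does not match
  B. mA: ✓ matches
  C. A·s: ✗ does not match
  D. C: ✗ does not match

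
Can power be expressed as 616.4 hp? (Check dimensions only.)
Yes

power has SI base units: kg * m^2 / s^3
hp reduces to the same SI base units, so it is a valid unit for power.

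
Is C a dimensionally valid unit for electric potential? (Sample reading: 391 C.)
No

electric potential has SI base units: kg * m^2 / (A * s^3)
C does NOT reduce to kg * m^2 / (A * s^3); a valid unit for electric potential would be e.g. V.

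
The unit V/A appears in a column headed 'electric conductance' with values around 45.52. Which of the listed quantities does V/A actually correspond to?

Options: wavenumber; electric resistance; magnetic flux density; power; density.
electric resistance

electric conductance should have units dimensionally equivalent to A^2 * s^3 / (kg * m^2) (e.g. S).
The given unit 'V/A' reduces to kg * m^2 / (A^2 * s^3). Of the listed options, that is the dimensionality of electric resistance.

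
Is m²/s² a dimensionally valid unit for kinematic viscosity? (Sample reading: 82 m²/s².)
No

kinematic viscosity has SI base units: m^2 / s
m²/s² does NOT reduce to m^2 / s; a valid unit for kinematic viscosity would be e.g. m²/s.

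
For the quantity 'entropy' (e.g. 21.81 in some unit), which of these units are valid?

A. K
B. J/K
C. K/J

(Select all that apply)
B

entropy has SI base units: kg * m^2 / (s^2 * K)

Checking each option against kg * m^2 / (s^2 * K):
  A. K: ✗ does not match
  B. J/K: ✓ matches
  C. K/J: ✗ does not match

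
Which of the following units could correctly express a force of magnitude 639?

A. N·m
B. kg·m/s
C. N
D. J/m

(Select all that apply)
C, D

force has SI base units: kg * m / s^2

Checking each option against kg * m / s^2:
  A. N·m: ✗ does not match
  B. kg·m/s: ✗ does not match
  C. N: ✓ matches
  D. J/m: ✓ matches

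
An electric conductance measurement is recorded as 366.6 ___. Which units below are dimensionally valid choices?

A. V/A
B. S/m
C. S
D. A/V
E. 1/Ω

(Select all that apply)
C, D, E

electric conductance has SI base units: A^2 * s^3 / (kg * m^2)

Checking each option against A^2 * s^3 / (kg * m^2):
  A. V/A: ✗ does not match
  B. S/m: ✗ does not match
  C. S: ✓ matches
  D. A/V: ✓ matches
  E. 1/Ω: ✓ matches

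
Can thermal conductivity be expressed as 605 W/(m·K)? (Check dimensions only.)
Yes

thermal conductivity has SI base units: kg * m / (s^3 * K)
W/(m·K) reduces to the same SI base units, so it is a valid unit for thermal conductivity.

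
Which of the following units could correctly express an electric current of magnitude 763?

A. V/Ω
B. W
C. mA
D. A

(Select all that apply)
A, C, D

electric current has SI base units: A

Checking each option against A:
  A. V/Ω: ✓ matches
  B. W: ✗ does not match
  C. mA: ✓ matches
  D. A: ✓ matches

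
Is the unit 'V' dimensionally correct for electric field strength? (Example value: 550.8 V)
No

electric field strength has SI base units: kg * m / (A * s^3)
V does NOT reduce to kg * m / (A * s^3); a valid unit for electric field strength would be e.g. V/m.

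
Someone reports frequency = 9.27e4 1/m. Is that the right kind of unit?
No

frequency has SI base units: 1 / s
1/m does NOT reduce to 1 / s; a valid unit for frequency would be e.g. Hz.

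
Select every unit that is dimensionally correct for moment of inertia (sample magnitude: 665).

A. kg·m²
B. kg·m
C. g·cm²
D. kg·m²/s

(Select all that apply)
A, C

moment of inertia has SI base units: kg * m^2

Checking each option against kg * m^2:
  A. kg·m²: ✓ matches
  B. kg·m: ✗ does not match
  C. g·cm²: ✓ matches
  D. kg·m²/s: ✗ does not match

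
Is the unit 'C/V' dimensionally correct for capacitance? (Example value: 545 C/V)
Yes

capacitance has SI base units: A^2 * s^4 / (kg * m^2)
C/V reduces to the same SI base units, so it is a valid unit for capacitance.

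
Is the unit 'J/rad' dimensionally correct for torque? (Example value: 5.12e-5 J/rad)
Yes

torque has SI base units: kg * m^2 / s^2
J/rad reduces to the same SI base units, so it is a valid unit for torque.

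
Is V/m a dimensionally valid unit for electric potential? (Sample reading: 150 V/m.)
No

electric potential has SI base units: kg * m^2 / (A * s^3)
V/m does NOT reduce to kg * m^2 / (A * s^3); a valid unit for electric potential would be e.g. V.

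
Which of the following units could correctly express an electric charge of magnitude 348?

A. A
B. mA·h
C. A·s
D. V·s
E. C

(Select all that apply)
B, C, E

electric charge has SI base units: A * s

Checking each option against A * s:
  A. A: ✗ does not match
  B. mA·h: ✓ matches
  C. A·s: ✓ matches
  D. V·s: ✗ does not match
  E. C: ✓ matches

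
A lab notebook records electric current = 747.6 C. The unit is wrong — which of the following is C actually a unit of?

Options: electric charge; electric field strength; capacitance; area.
electric charge

electric current should have units dimensionally equivalent to A (e.g. A).
The given unit 'C' reduces to A * s. Of the listed options, that is the dimensionality of electric charge.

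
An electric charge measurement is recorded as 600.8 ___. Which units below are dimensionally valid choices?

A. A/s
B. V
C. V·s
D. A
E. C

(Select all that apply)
E

electric charge has SI base units: A * s

Checking each option against A * s:
  A. A/s: ✗ does not match
  B. V: ✗ does not match
  C. V·s: ✗ does not match
  D. A: ✗ does not match
  E. C: ✓ matches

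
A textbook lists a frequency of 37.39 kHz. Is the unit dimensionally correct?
Yes

frequency has SI base units: 1 / s
kHz reduces to the same SI base units, so it is a valid unit for frequency.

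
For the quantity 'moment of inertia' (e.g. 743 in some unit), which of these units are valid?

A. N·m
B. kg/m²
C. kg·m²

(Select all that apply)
C

moment of inertia has SI base units: kg * m^2

Checking each option against kg * m^2:
  A. N·m: ✗ does not match
  B. kg/m²: ✗ does not match
  C. kg·m²: ✓ matches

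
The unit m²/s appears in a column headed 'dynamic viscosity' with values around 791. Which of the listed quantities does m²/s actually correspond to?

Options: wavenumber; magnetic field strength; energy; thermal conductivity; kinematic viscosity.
kinematic viscosity

dynamic viscosity should have units dimensionally equivalent to kg / (m * s) (e.g. Pa·s).
The given unit 'm²/s' reduces to m^2 / s. Of the listed options, that is the dimensionality of kinematic viscosity.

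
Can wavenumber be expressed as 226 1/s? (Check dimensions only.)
No

wavenumber has SI base units: 1 / m
1/s does NOT reduce to 1 / m; a valid unit for wavenumber would be e.g. 1/m.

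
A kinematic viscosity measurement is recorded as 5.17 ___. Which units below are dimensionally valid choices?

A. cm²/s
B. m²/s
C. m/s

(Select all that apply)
A, B

kinematic viscosity has SI base units: m^2 / s

Checking each option against m^2 / s:
  A. cm²/s: ✓ matches
  B. m²/s: ✓ matches
  C. m/s: ✗ does not match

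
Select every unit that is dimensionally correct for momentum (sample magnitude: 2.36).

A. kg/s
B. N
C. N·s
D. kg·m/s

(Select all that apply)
C, D

momentum has SI base units: kg * m / s

Checking each option against kg * m / s:
  A. kg/s: ✗ does not match
  B. N: ✗ does not match
  C. N·s: ✓ matches
  D. kg·m/s: ✓ matches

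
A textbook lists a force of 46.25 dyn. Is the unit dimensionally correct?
Yes

force has SI base units: kg * m / s^2
dyn reduces to the same SI base units, so it is a valid unit for force.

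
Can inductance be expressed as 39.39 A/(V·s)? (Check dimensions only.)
No

inductance has SI base units: kg * m^2 / (A^2 * s^2)
A/(V·s) does NOT reduce to kg * m^2 / (A^2 * s^2); a valid unit for inductance would be e.g. H.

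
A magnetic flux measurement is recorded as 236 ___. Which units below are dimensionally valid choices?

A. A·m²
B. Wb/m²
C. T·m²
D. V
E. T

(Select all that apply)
C

magnetic flux has SI base units: kg * m^2 / (A * s^2)

Checking each option against kg * m^2 / (A * s^2):
  A. A·m²: ✗ does not match
  B. Wb/m²: ✗ does not match
  C. T·m²: ✓ matches
  D. V: ✗ does not match
  E. T: ✗ does not match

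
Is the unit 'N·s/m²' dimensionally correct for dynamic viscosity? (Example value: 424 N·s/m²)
Yes

dynamic viscosity has SI base units: kg / (m * s)
N·s/m² reduces to the same SI base units, so it is a valid unit for dynamic viscosity.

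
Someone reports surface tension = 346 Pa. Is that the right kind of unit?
No

surface tension has SI base units: kg / s^2
Pa does NOT reduce to kg / s^2; a valid unit for surface tension would be e.g. N/m.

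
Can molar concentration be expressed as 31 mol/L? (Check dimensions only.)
Yes

molar concentration has SI base units: mol / m^3
mol/L reduces to the same SI base units, so it is a valid unit for molar concentration.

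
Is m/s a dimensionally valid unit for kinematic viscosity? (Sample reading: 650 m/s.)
No

kinematic viscosity has SI base units: m^2 / s
m/s does NOT reduce to m^2 / s; a valid unit for kinematic viscosity would be e.g. m²/s.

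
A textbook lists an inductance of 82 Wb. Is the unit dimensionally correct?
No

inductance has SI base units: kg * m^2 / (A^2 * s^2)
Wb does NOT reduce to kg * m^2 / (A^2 * s^2); a valid unit for inductance would be e.g. H.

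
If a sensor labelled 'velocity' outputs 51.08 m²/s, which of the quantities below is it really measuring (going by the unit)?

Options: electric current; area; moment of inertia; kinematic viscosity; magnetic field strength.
kinematic viscosity

velocity should have units dimensionally equivalent to m / s (e.g. m/s).
The given unit 'm²/s' reduces to m^2 / s. Of the listed options, that is the dimensionality of kinematic viscosity.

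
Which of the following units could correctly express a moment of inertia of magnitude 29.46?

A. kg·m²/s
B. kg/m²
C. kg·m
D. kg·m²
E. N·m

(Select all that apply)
D

moment of inertia has SI base units: kg * m^2

Checking each option against kg * m^2:
  A. kg·m²/s: ✗ does not match
  B. kg/m²: ✗ does not match
  C. kg·m: ✗ does not match
  D. kg·m²: ✓ matches
  E. N·m: ✗ does not match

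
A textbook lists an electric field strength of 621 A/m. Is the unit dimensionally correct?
No

electric field strength has SI base units: kg * m / (A * s^3)
A/m does NOT reduce to kg * m / (A * s^3); a valid unit for electric field strength would be e.g. V/m.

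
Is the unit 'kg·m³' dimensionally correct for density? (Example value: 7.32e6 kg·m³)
No

density has SI base units: kg / m^3
kg·m³ does NOT reduce to kg / m^3; a valid unit for density would be e.g. kg/m³.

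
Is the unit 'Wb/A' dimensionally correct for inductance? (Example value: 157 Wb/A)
Yes

inductance has SI base units: kg * m^2 / (A^2 * s^2)
Wb/A reduces to the same SI base units, so it is a valid unit for inductance.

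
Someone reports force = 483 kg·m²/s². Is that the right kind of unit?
No

force has SI base units: kg * m / s^2
kg·m²/s² does NOT reduce to kg * m / s^2; a valid unit for force would be e.g. N.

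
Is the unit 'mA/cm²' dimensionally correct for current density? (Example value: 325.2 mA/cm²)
Yes

current density has SI base units: A / m^2
mA/cm² reduces to the same SI base units, so it is a valid unit for current density.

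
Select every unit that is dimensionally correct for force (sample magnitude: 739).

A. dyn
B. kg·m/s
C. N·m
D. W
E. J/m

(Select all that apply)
A, E

force has SI base units: kg * m / s^2

Checking each option against kg * m / s^2:
  A. dyn: ✓ matches
  B. kg·m/s: ✗ does not match
  C. N·m: ✗ does not match
  D. W: ✗ does not match
  E. J/m: ✓ matches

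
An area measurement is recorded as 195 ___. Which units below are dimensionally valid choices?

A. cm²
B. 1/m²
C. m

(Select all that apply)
A

area has SI base units: m^2

Checking each option against m^2:
  A. cm²: ✓ matches
  B. 1/m²: ✗ does not match
  C. m: ✗ does not match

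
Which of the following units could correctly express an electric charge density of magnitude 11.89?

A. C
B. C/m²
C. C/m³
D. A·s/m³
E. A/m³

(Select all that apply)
C, D

electric charge density has SI base units: A * s / m^3

Checking each option against A * s / m^3:
  A. C: ✗ does not match
  B. C/m²: ✗ does not match
  C. C/m³: ✓ matches
  D. A·s/m³: ✓ matches
  E. A/m³: ✗ does not match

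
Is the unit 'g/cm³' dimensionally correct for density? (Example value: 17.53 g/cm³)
Yes

density has SI base units: kg / m^3
g/cm³ reduces to the same SI base units, so it is a valid unit for density.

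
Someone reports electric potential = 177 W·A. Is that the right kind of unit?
No

electric potential has SI base units: kg * m^2 / (A * s^3)
W·A does NOT reduce to kg * m^2 / (A * s^3); a valid unit for electric potential would be e.g. V.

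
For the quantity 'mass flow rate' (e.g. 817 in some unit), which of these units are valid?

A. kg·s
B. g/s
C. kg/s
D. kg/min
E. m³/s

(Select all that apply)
B, C, D

mass flow rate has SI base units: kg / s

Checking each option against kg / s:
  A. kg·s: ✗ does not match
  B. g/s: ✓ matches
  C. kg/s: ✓ matches
  D. kg/min: ✓ matches
  E. m³/s: ✗ does not match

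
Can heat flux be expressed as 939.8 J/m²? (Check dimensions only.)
No

heat flux has SI base units: kg / s^3
J/m² does NOT reduce to kg / s^3; a valid unit for heat flux would be e.g. W/m².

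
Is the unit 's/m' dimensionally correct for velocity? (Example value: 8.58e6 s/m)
No

velocity has SI base units: m / s
s/m does NOT reduce to m / s; a valid unit for velocity would be e.g. m/s.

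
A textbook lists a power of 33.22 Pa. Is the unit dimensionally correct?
No

power has SI base units: kg * m^2 / s^3
Pa does NOT reduce to kg * m^2 / s^3; a valid unit for power would be e.g. W.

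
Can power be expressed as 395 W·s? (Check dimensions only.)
No

power has SI base units: kg * m^2 / s^3
W·s does NOT reduce to kg * m^2 / s^3; a valid unit for power would be e.g. W.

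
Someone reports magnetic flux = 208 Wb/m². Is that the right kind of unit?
No

magnetic flux has SI base units: kg * m^2 / (A * s^2)
Wb/m² does NOT reduce to kg * m^2 / (A * s^2); a valid unit for magnetic flux would be e.g. Wb.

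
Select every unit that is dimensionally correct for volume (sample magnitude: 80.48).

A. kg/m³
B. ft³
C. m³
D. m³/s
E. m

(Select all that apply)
B, C

volume has SI base units: m^3

Checking each option against m^3:
  A. kg/m³: ✗ does not match
  B. ft³: ✓ matches
  C. m³: ✓ matches
  D. m³/s: ✗ does not match
  E. m: ✗ does not match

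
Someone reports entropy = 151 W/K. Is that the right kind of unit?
No

entropy has SI base units: kg * m^2 / (s^2 * K)
W/K does NOT reduce to kg * m^2 / (s^2 * K); a valid unit for entropy would be e.g. J/K.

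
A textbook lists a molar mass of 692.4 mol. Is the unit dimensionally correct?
No

molar mass has SI base units: kg / mol
mol does NOT reduce to kg / mol; a valid unit for molar mass would be e.g. kg/mol.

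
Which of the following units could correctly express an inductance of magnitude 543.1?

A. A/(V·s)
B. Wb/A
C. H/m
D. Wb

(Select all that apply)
B

inductance has SI base units: kg * m^2 / (A^2 * s^2)

Checking each option against kg * m^2 / (A^2 * s^2):
  A. A/(V·s): ✗ does not match
  B. Wb/A: ✓ matches
  C. H/m: ✗ does not match
  D. Wb: ✗ does not match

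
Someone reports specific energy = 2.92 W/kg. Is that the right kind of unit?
No

specific energy has SI base units: m^2 / s^2
W/kg does NOT reduce to m^2 / s^2; a valid unit for specific energy would be e.g. J/kg.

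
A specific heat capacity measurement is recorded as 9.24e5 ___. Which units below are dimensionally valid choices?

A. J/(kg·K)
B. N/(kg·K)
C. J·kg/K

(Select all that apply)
A

specific heat capacity has SI base units: m^2 / (s^2 * K)

Checking each option against m^2 / (s^2 * K):
  A. J/(kg·K): ✓ matches
  B. N/(kg·K): ✗ does not match
  C. J·kg/K: ✗ does not match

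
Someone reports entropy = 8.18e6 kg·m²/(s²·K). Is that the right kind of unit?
Yes

entropy has SI base units: kg * m^2 / (s^2 * K)
kg·m²/(s²·K) reduces to the same SI base units, so it is a valid unit for entropy.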